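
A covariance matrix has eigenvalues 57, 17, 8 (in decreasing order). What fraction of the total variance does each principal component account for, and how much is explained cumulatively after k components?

Step 1 — total variance = trace(Sigma) = Σ λ_i = 57 + 17 + 8 = 82.

Step 2 — fraction explained by component i = λ_i / Σ λ:
  PC1: 57/82 = 0.6951
  PC2: 17/82 = 0.2073
  PC3: 8/82 = 0.0976

Step 3 — cumulative fraction after k components = (λ_1 + ... + λ_k) / Σ λ:
  k = 1: 57/82 = 0.6951
  k = 2: (57 + 17)/82 = 74/82 = 0.9024
  k = 3: (57 + 17 + 8)/82 = 82/82 = 1

Summary (fraction, with percent):

explained: PC1 0.6951 (69.51%), PC2 0.2073 (20.73%), PC3 0.0976 (9.76%);  cumulative: 0.6951, 0.9024, 1


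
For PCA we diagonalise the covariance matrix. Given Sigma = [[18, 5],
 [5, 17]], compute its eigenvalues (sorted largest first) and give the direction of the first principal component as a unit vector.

Step 1 — characteristic polynomial of 2×2 Sigma:
  det(Sigma - λI) = λ² - trace · λ + det = 0.
  trace = 18 + 17 = 35, det = 18·17 - (5)² = 281.
Step 2 — discriminant:
  Δ = trace² - 4·det = 1225 - 1124 = 101.
Step 3 — eigenvalues:
  λ = (trace ± √Δ)/2 = (35 ± 10.0499)/2,
  λ_1 = 22.5249,  λ_2 = 12.4751.

Step 4 — unit eigenvector for λ_1: solve (Sigma - λ_1 I)v = 0. First row:
  (18 - 22.5249)·v_x + (5)·v_y = 0, i.e. (-4.5249)·v_x + (5)·v_y = 0,
  so v ∝ (b, λ_1 - a) = (5, 4.5249) = u.
  ||u|| = √((5)² + (4.5249)²) = √(45.4751) ≈ 6.7435,
  v_1 = u/||u|| ≈ (0.7415, 0.671) (||v_1|| = 1).

λ_1 = 22.5249,  λ_2 = 12.4751;  v_1 ≈ (0.7415, 0.671)


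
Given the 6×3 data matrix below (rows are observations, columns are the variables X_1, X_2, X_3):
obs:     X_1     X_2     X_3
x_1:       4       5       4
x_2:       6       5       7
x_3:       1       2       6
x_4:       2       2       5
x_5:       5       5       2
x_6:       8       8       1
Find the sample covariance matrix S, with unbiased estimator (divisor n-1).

Step 1 — column means:
  mean(X_1) = (4 + 6 + 1 + 2 + 5 + 8) / 6 = 26/6 = 4.3333
  mean(X_2) = (5 + 5 + 2 + 2 + 5 + 8) / 6 = 27/6 = 4.5
  mean(X_3) = (4 + 7 + 6 + 5 + 2 + 1) / 6 = 25/6 = 4.1667

Step 2 — sample covariance S[i,j] = (1/(n-1)) · Σ_k (x_{k,i} - mean_i) · (x_{k,j} - mean_j), with n-1 = 5.
  S[X_1,X_1] = ((-0.3333)·(-0.3333) + (1.6667)·(1.6667) + (-3.3333)·(-3.3333) + (-2.3333)·(-2.3333) + (0.6667)·(0.6667) + (3.6667)·(3.6667)) / 5 = 33.3333/5 = 6.6667
  S[X_1,X_2] = ((-0.3333)·(0.5) + (1.6667)·(0.5) + (-3.3333)·(-2.5) + (-2.3333)·(-2.5) + (0.6667)·(0.5) + (3.6667)·(3.5)) / 5 = 28/5 = 5.6
  S[X_1,X_3] = ((-0.3333)·(-0.1667) + (1.6667)·(2.8333) + (-3.3333)·(1.8333) + (-2.3333)·(0.8333) + (0.6667)·(-2.1667) + (3.6667)·(-3.1667)) / 5 = -16.3333/5 = -3.2667
  S[X_2,X_2] = ((0.5)·(0.5) + (0.5)·(0.5) + (-2.5)·(-2.5) + (-2.5)·(-2.5) + (0.5)·(0.5) + (3.5)·(3.5)) / 5 = 25.5/5 = 5.1
  S[X_2,X_3] = ((0.5)·(-0.1667) + (0.5)·(2.8333) + (-2.5)·(1.8333) + (-2.5)·(0.8333) + (0.5)·(-2.1667) + (3.5)·(-3.1667)) / 5 = -17.5/5 = -3.5
  S[X_3,X_3] = ((-0.1667)·(-0.1667) + (2.8333)·(2.8333) + (1.8333)·(1.8333) + (0.8333)·(0.8333) + (-2.1667)·(-2.1667) + (-3.1667)·(-3.1667)) / 5 = 26.8333/5 = 5.3667

S is symmetric (S[j,i] = S[i,j]). Assembling:

S = [[6.6667, 5.6, -3.2667],
 [5.6, 5.1, -3.5],
 [-3.2667, -3.5, 5.3667]]


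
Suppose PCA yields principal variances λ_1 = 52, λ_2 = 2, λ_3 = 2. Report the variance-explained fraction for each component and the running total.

Step 1 — total variance = trace(Sigma) = Σ λ_i = 52 + 2 + 2 = 56.

Step 2 — fraction explained by component i = λ_i / Σ λ:
  PC1: 52/56 = 0.9286
  PC2: 2/56 = 0.0357
  PC3: 2/56 = 0.0357

Step 3 — cumulative fraction after k components = (λ_1 + ... + λ_k) / Σ λ:
  k = 1: 52/56 = 0.9286
  k = 2: (52 + 2)/56 = 54/56 = 0.9643
  k = 3: (52 + 2 + 2)/56 = 56/56 = 1

Summary (fraction, with percent):

explained: PC1 0.9286 (92.86%), PC2 0.0357 (3.57%), PC3 0.0357 (3.57%);  cumulative: 0.9286, 0.9643, 1


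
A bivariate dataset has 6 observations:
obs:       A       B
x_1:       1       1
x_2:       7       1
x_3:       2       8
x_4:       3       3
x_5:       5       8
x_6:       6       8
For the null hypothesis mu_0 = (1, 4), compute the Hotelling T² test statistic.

Step 1 — sample mean vector:
  mean(A) = (1 + 7 + 2 + 3 + 5 + 6) / 6 = 24/6 = 4
  mean(B) = (1 + 1 + 8 + 3 + 8 + 8) / 6 = 29/6 = 4.8333
  x̄ = (4, 4.8333),  deviation x̄ - mu_0 = (4, 4.8333) - (1, 4) = (3, 0.8333).

Step 2 — sample covariance matrix, S[i,j] = (1/(n-1)) · Σ_k (x_{k,i} - mean_i) · (x_{k,j} - mean_j), divisor n-1 = 5:
  S[A,A] = ((-3)·(-3) + (3)·(3) + (-2)·(-2) + (-1)·(-1) + (1)·(1) + (2)·(2)) / 5 = 28/5 = 5.6
  S[A,B] = ((-3)·(-3.8333) + (3)·(-3.8333) + (-2)·(3.1667) + (-1)·(-1.8333) + (1)·(3.1667) + (2)·(3.1667)) / 5 = 5/5 = 1
  S[B,B] = ((-3.8333)·(-3.8333) + (-3.8333)·(-3.8333) + (3.1667)·(3.1667) + (-1.8333)·(-1.8333) + (3.1667)·(3.1667) + (3.1667)·(3.1667)) / 5 = 62.8333/5 = 12.5667
  S = [[5.6, 1],
 [1, 12.5667]].

Step 3 — invert S. det(S) = 5.6·12.5667 - (1)² = 69.3733.
  S^{-1} = (1/det) · [[d, -b], [-b, a]] = [[0.1811, -0.0144],
 [-0.0144, 0.0807]].

Step 4 — quadratic form (x̄ - mu_0)^T · S^{-1} · (x̄ - mu_0):
  S^{-1} · (x̄ - mu_0) = (0.5314, 0.024),
  (x̄ - mu_0)^T · [...] = (3)·(0.5314) + (0.8333)·(0.024) = 1.6143.

Step 5 — scale by n: T² = 6 · 1.6143 = 9.6858.

T² ≈ 9.6858


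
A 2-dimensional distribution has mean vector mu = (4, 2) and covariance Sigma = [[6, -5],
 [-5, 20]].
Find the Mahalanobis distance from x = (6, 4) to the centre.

Step 1 — centre the observation: (x - mu) = (2, 2).

Step 2 — invert Sigma. det(Sigma) = 6·20 - (-5)² = 95.
  Sigma^{-1} = (1/det) · [[d, -b], [-b, a]] = [[0.2105, 0.0526],
 [0.0526, 0.0632]].

Step 3 — form the quadratic (x - mu)^T · Sigma^{-1} · (x - mu):
  Sigma^{-1} · (x - mu) = (0.5263, 0.2316).
  (x - mu)^T · [Sigma^{-1} · (x - mu)] = (2)·(0.5263) + (2)·(0.2316) = 1.5158.

Step 4 — take square root: d = √(1.5158) ≈ 1.2312.

d(x, mu) = √(1.5158) ≈ 1.2312


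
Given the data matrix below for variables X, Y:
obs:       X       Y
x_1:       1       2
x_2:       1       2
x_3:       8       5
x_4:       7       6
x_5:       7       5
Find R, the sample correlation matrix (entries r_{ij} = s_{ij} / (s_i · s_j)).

Step 1 — column means:
  mean(X) = (1 + 1 + 8 + 7 + 7) / 5 = 24/5 = 4.8
  mean(Y) = (2 + 2 + 5 + 6 + 5) / 5 = 20/5 = 4

Step 2 — sample variances and covariances s[i,j] = (1/(n-1)) · Σ_k (x_{k,i} - mean_i) · (x_{k,j} - mean_j), with n-1 = 4:
  s[X,X] = ((-3.8)·(-3.8) + (-3.8)·(-3.8) + (3.2)·(3.2) + (2.2)·(2.2) + (2.2)·(2.2)) / 4 = 48.8/4 = 12.2
  s[X,Y] = ((-3.8)·(-2) + (-3.8)·(-2) + (3.2)·(1) + (2.2)·(2) + (2.2)·(1)) / 4 = 25/4 = 6.25
  s[Y,Y] = ((-2)·(-2) + (-2)·(-2) + (1)·(1) + (2)·(2) + (1)·(1)) / 4 = 14/4 = 3.5
  Sample standard deviations s_i = √(s[i,i]):
  s(X) = √(12.2) = 3.4928
  s(Y) = √(3.5) = 1.8708

Step 3 — r_{ij} = s_{ij} / (s_i · s_j):
  r[X,X] = 1 (diagonal).
  r[X,Y] = 6.25 / (3.4928 · 1.8708) = 6.25 / 6.5345 = 0.9565
  r[Y,Y] = 1 (diagonal).

R is symmetric with unit diagonal. Assembling:

R = [[1, 0.9565],
 [0.9565, 1]]


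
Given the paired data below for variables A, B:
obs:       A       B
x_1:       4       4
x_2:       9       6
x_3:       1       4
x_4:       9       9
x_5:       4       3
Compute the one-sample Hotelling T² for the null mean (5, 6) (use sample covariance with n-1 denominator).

Step 1 — sample mean vector:
  mean(A) = (4 + 9 + 1 + 9 + 4) / 5 = 27/5 = 5.4
  mean(B) = (4 + 6 + 4 + 9 + 3) / 5 = 26/5 = 5.2
  x̄ = (5.4, 5.2),  deviation x̄ - mu_0 = (5.4, 5.2) - (5, 6) = (0.4, -0.8).

Step 2 — sample covariance matrix, S[i,j] = (1/(n-1)) · Σ_k (x_{k,i} - mean_i) · (x_{k,j} - mean_j), divisor n-1 = 4:
  S[A,A] = ((-1.4)·(-1.4) + (3.6)·(3.6) + (-4.4)·(-4.4) + (3.6)·(3.6) + (-1.4)·(-1.4)) / 4 = 49.2/4 = 12.3
  S[A,B] = ((-1.4)·(-1.2) + (3.6)·(0.8) + (-4.4)·(-1.2) + (3.6)·(3.8) + (-1.4)·(-2.2)) / 4 = 26.6/4 = 6.65
  S[B,B] = ((-1.2)·(-1.2) + (0.8)·(0.8) + (-1.2)·(-1.2) + (3.8)·(3.8) + (-2.2)·(-2.2)) / 4 = 22.8/4 = 5.7
  S = [[12.3, 6.65],
 [6.65, 5.7]].

Step 3 — invert S. det(S) = 12.3·5.7 - (6.65)² = 25.8875.
  S^{-1} = (1/det) · [[d, -b], [-b, a]] = [[0.2202, -0.2569],
 [-0.2569, 0.4751]].

Step 4 — quadratic form (x̄ - mu_0)^T · S^{-1} · (x̄ - mu_0):
  S^{-1} · (x̄ - mu_0) = (0.2936, -0.4829),
  (x̄ - mu_0)^T · [...] = (0.4)·(0.2936) + (-0.8)·(-0.4829) = 0.5037.

Step 5 — scale by n: T² = 5 · 0.5037 = 2.5186.

T² ≈ 2.5186


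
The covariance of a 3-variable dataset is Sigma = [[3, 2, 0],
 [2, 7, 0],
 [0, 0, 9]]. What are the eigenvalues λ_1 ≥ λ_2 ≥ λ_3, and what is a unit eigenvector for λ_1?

Step 1 — characteristic polynomial p(λ) = det(λI - Sigma) = λ³ - tr·λ² + c_1·λ - det, where tr = trace, c_1 = sum of the principal 2×2 minors, det = det(Sigma):
  tr = 3 + 7 + 9 = 19,
  c_1 = (3·7 - (2)²) + (3·9 - (0)²) + (7·9 - (0)²) = 17 + 27 + 63 = 107,
  det = 3·(7·9 - (0)²) - (2)·((2)·9 - (0)·(0)) + (0)·((2)·(0) - 7·(0)) = 3·(63) - (2)·(18) + (0)·(0) = 153.
  So p(λ) = λ³ - 19λ² + 107λ - 153.
Step 2 — look for an integer root (rational root theorem: any rational root is an integer divisor of 153). Testing λ = 9:
  p(9) = 729 - 1539 + 963 - 153 = 0  ✓
  Dividing out (λ - 9): p(λ) = (λ - 9)(λ² - 10λ + 17).
Step 3 — remaining eigenvalues from the quadratic λ² - 10λ + 17 = 0:
  Δ = 10² - 4·17 = 100 - 68 = 32,  λ = (10 ± √32)/2 = (10 ± 5.6569)/2 ≈ 7.8284 or 2.1716.
  Sorted: λ_1 = 9,  λ_2 = 7.8284,  λ_3 = 2.1716  (check: sum = 19 = tr ✓).

Step 4 — unit eigenvector for λ_1 = 9: v spans the null space of (Sigma - λ_1 I), whose rows are
  r_1 = (-6, 2, 0),  r_2 = (2, -2, 0),  r_3 = (0, 0, 0).
  v is orthogonal to every row, so take v ∝ r_1 × r_2 = ((2)·(0) - (0)·(-2), (0)·(2) - (-6)·(0), (-6)·(-2) - (2)·(2)) = (0, 0, 8).
  Rescale (divide by 8): u = (0, 0, 1).
  ||u|| = √((0)² + (0)² + (1)²) = √(1) = 1,  v_1 = u/||u|| ≈ (0, 0, 1) (||v_1|| = 1).

λ_1 = 9,  λ_2 = 7.8284,  λ_3 = 2.1716;  v_1 ≈ (0, 0, 1)


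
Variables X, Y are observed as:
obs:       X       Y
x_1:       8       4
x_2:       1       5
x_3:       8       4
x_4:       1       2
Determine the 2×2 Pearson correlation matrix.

Step 1 — column means:
  mean(X) = (8 + 1 + 8 + 1) / 4 = 18/4 = 4.5
  mean(Y) = (4 + 5 + 4 + 2) / 4 = 15/4 = 3.75

Step 2 — sample variances and covariances s[i,j] = (1/(n-1)) · Σ_k (x_{k,i} - mean_i) · (x_{k,j} - mean_j), with n-1 = 3:
  s[X,X] = ((3.5)·(3.5) + (-3.5)·(-3.5) + (3.5)·(3.5) + (-3.5)·(-3.5)) / 3 = 49/3 = 16.3333
  s[X,Y] = ((3.5)·(0.25) + (-3.5)·(1.25) + (3.5)·(0.25) + (-3.5)·(-1.75)) / 3 = 3.5/3 = 1.1667
  s[Y,Y] = ((0.25)·(0.25) + (1.25)·(1.25) + (0.25)·(0.25) + (-1.75)·(-1.75)) / 3 = 4.75/3 = 1.5833
  Sample standard deviations s_i = √(s[i,i]):
  s(X) = √(16.3333) = 4.0415
  s(Y) = √(1.5833) = 1.2583

Step 3 — r_{ij} = s_{ij} / (s_i · s_j):
  r[X,X] = 1 (diagonal).
  r[X,Y] = 1.1667 / (4.0415 · 1.2583) = 1.1667 / 5.0854 = 0.2294
  r[Y,Y] = 1 (diagonal).

R is symmetric with unit diagonal. Assembling:

R = [[1, 0.2294],
 [0.2294, 1]]


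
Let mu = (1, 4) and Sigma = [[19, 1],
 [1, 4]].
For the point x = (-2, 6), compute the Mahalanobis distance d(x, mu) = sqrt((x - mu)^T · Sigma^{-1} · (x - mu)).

Step 1 — centre the observation: (x - mu) = (-3, 2).

Step 2 — invert Sigma. det(Sigma) = 19·4 - (1)² = 75.
  Sigma^{-1} = (1/det) · [[d, -b], [-b, a]] = [[0.0533, -0.0133],
 [-0.0133, 0.2533]].

Step 3 — form the quadratic (x - mu)^T · Sigma^{-1} · (x - mu):
  Sigma^{-1} · (x - mu) = (-0.1867, 0.5467).
  (x - mu)^T · [Sigma^{-1} · (x - mu)] = (-3)·(-0.1867) + (2)·(0.5467) = 1.6533.

Step 4 — take square root: d = √(1.6533) ≈ 1.2858.

d(x, mu) = √(1.6533) ≈ 1.2858


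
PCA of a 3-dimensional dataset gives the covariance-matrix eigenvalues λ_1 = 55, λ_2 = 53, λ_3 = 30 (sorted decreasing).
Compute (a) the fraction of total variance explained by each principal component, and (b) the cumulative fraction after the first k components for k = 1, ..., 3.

Step 1 — total variance = trace(Sigma) = Σ λ_i = 55 + 53 + 30 = 138.

Step 2 — fraction explained by component i = λ_i / Σ λ:
  PC1: 55/138 = 0.3986
  PC2: 53/138 = 0.3841
  PC3: 30/138 = 0.2174

Step 3 — cumulative fraction after k components = (λ_1 + ... + λ_k) / Σ λ:
  k = 1: 55/138 = 0.3986
  k = 2: (55 + 53)/138 = 108/138 = 0.7826
  k = 3: (55 + 53 + 30)/138 = 138/138 = 1

Summary (fraction, with percent):

explained: PC1 0.3986 (39.86%), PC2 0.3841 (38.41%), PC3 0.2174 (21.74%);  cumulative: 0.3986, 0.7826, 1


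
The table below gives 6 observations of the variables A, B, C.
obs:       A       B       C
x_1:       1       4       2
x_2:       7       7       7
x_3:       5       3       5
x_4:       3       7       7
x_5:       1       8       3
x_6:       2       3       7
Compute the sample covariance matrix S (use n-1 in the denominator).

Step 1 — column means:
  mean(A) = (1 + 7 + 5 + 3 + 1 + 2) / 6 = 19/6 = 3.1667
  mean(B) = (4 + 7 + 3 + 7 + 8 + 3) / 6 = 32/6 = 5.3333
  mean(C) = (2 + 7 + 5 + 7 + 3 + 7) / 6 = 31/6 = 5.1667

Step 2 — sample covariance S[i,j] = (1/(n-1)) · Σ_k (x_{k,i} - mean_i) · (x_{k,j} - mean_j), with n-1 = 5.
  S[A,A] = ((-2.1667)·(-2.1667) + (3.8333)·(3.8333) + (1.8333)·(1.8333) + (-0.1667)·(-0.1667) + (-2.1667)·(-2.1667) + (-1.1667)·(-1.1667)) / 5 = 28.8333/5 = 5.7667
  S[A,B] = ((-2.1667)·(-1.3333) + (3.8333)·(1.6667) + (1.8333)·(-2.3333) + (-0.1667)·(1.6667) + (-2.1667)·(2.6667) + (-1.1667)·(-2.3333)) / 5 = 1.6667/5 = 0.3333
  S[A,C] = ((-2.1667)·(-3.1667) + (3.8333)·(1.8333) + (1.8333)·(-0.1667) + (-0.1667)·(1.8333) + (-2.1667)·(-2.1667) + (-1.1667)·(1.8333)) / 5 = 15.8333/5 = 3.1667
  S[B,B] = ((-1.3333)·(-1.3333) + (1.6667)·(1.6667) + (-2.3333)·(-2.3333) + (1.6667)·(1.6667) + (2.6667)·(2.6667) + (-2.3333)·(-2.3333)) / 5 = 25.3333/5 = 5.0667
  S[B,C] = ((-1.3333)·(-3.1667) + (1.6667)·(1.8333) + (-2.3333)·(-0.1667) + (1.6667)·(1.8333) + (2.6667)·(-2.1667) + (-2.3333)·(1.8333)) / 5 = 0.6667/5 = 0.1333
  S[C,C] = ((-3.1667)·(-3.1667) + (1.8333)·(1.8333) + (-0.1667)·(-0.1667) + (1.8333)·(1.8333) + (-2.1667)·(-2.1667) + (1.8333)·(1.8333)) / 5 = 24.8333/5 = 4.9667

S is symmetric (S[j,i] = S[i,j]). Assembling:

S = [[5.7667, 0.3333, 3.1667],
 [0.3333, 5.0667, 0.1333],
 [3.1667, 0.1333, 4.9667]]


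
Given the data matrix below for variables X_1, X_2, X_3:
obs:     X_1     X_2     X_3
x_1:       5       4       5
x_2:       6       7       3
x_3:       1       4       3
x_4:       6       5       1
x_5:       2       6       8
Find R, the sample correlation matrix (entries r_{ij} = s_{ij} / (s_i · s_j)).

Step 1 — column means:
  mean(X_1) = (5 + 6 + 1 + 6 + 2) / 5 = 20/5 = 4
  mean(X_2) = (4 + 7 + 4 + 5 + 6) / 5 = 26/5 = 5.2
  mean(X_3) = (5 + 3 + 3 + 1 + 8) / 5 = 20/5 = 4

Step 2 — sample variances and covariances s[i,j] = (1/(n-1)) · Σ_k (x_{k,i} - mean_i) · (x_{k,j} - mean_j), with n-1 = 4:
  s[X_1,X_1] = ((1)·(1) + (2)·(2) + (-3)·(-3) + (2)·(2) + (-2)·(-2)) / 4 = 22/4 = 5.5
  s[X_1,X_2] = ((1)·(-1.2) + (2)·(1.8) + (-3)·(-1.2) + (2)·(-0.2) + (-2)·(0.8)) / 4 = 4/4 = 1
  s[X_1,X_3] = ((1)·(1) + (2)·(-1) + (-3)·(-1) + (2)·(-3) + (-2)·(4)) / 4 = -12/4 = -3
  s[X_2,X_2] = ((-1.2)·(-1.2) + (1.8)·(1.8) + (-1.2)·(-1.2) + (-0.2)·(-0.2) + (0.8)·(0.8)) / 4 = 6.8/4 = 1.7
  s[X_2,X_3] = ((-1.2)·(1) + (1.8)·(-1) + (-1.2)·(-1) + (-0.2)·(-3) + (0.8)·(4)) / 4 = 2/4 = 0.5
  s[X_3,X_3] = ((1)·(1) + (-1)·(-1) + (-1)·(-1) + (-3)·(-3) + (4)·(4)) / 4 = 28/4 = 7
  Sample standard deviations s_i = √(s[i,i]):
  s(X_1) = √(5.5) = 2.3452
  s(X_2) = √(1.7) = 1.3038
  s(X_3) = √(7) = 2.6458

Step 3 — r_{ij} = s_{ij} / (s_i · s_j):
  r[X_1,X_1] = 1 (diagonal).
  r[X_1,X_2] = 1 / (2.3452 · 1.3038) = 1 / 3.0578 = 0.327
  r[X_1,X_3] = -3 / (2.3452 · 2.6458) = -3 / 6.2048 = -0.4835
  r[X_2,X_2] = 1 (diagonal).
  r[X_2,X_3] = 0.5 / (1.3038 · 2.6458) = 0.5 / 3.4496 = 0.1449
  r[X_3,X_3] = 1 (diagonal).

R is symmetric with unit diagonal. Assembling:

R = [[1, 0.327, -0.4835],
 [0.327, 1, 0.1449],
 [-0.4835, 0.1449, 1]]


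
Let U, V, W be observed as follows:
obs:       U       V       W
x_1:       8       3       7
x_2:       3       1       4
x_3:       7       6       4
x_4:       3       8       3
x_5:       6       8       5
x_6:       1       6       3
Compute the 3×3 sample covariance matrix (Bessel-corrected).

Step 1 — column means:
  mean(U) = (8 + 3 + 7 + 3 + 6 + 1) / 6 = 28/6 = 4.6667
  mean(V) = (3 + 1 + 6 + 8 + 8 + 6) / 6 = 32/6 = 5.3333
  mean(W) = (7 + 4 + 4 + 3 + 5 + 3) / 6 = 26/6 = 4.3333

Step 2 — sample covariance S[i,j] = (1/(n-1)) · Σ_k (x_{k,i} - mean_i) · (x_{k,j} - mean_j), with n-1 = 5.
  S[U,U] = ((3.3333)·(3.3333) + (-1.6667)·(-1.6667) + (2.3333)·(2.3333) + (-1.6667)·(-1.6667) + (1.3333)·(1.3333) + (-3.6667)·(-3.6667)) / 5 = 37.3333/5 = 7.4667
  S[U,V] = ((3.3333)·(-2.3333) + (-1.6667)·(-4.3333) + (2.3333)·(0.6667) + (-1.6667)·(2.6667) + (1.3333)·(2.6667) + (-3.6667)·(0.6667)) / 5 = -2.3333/5 = -0.4667
  S[U,W] = ((3.3333)·(2.6667) + (-1.6667)·(-0.3333) + (2.3333)·(-0.3333) + (-1.6667)·(-1.3333) + (1.3333)·(0.6667) + (-3.6667)·(-1.3333)) / 5 = 16.6667/5 = 3.3333
  S[V,V] = ((-2.3333)·(-2.3333) + (-4.3333)·(-4.3333) + (0.6667)·(0.6667) + (2.6667)·(2.6667) + (2.6667)·(2.6667) + (0.6667)·(0.6667)) / 5 = 39.3333/5 = 7.8667
  S[V,W] = ((-2.3333)·(2.6667) + (-4.3333)·(-0.3333) + (0.6667)·(-0.3333) + (2.6667)·(-1.3333) + (2.6667)·(0.6667) + (0.6667)·(-1.3333)) / 5 = -7.6667/5 = -1.5333
  S[W,W] = ((2.6667)·(2.6667) + (-0.3333)·(-0.3333) + (-0.3333)·(-0.3333) + (-1.3333)·(-1.3333) + (0.6667)·(0.6667) + (-1.3333)·(-1.3333)) / 5 = 11.3333/5 = 2.2667

S is symmetric (S[j,i] = S[i,j]). Assembling:

S = [[7.4667, -0.4667, 3.3333],
 [-0.4667, 7.8667, -1.5333],
 [3.3333, -1.5333, 2.2667]]


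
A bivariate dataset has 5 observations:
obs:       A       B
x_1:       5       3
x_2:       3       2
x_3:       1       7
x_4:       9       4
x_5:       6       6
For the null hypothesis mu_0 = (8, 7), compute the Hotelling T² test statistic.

Step 1 — sample mean vector:
  mean(A) = (5 + 3 + 1 + 9 + 6) / 5 = 24/5 = 4.8
  mean(B) = (3 + 2 + 7 + 4 + 6) / 5 = 22/5 = 4.4
  x̄ = (4.8, 4.4),  deviation x̄ - mu_0 = (4.8, 4.4) - (8, 7) = (-3.2, -2.6).

Step 2 — sample covariance matrix, S[i,j] = (1/(n-1)) · Σ_k (x_{k,i} - mean_i) · (x_{k,j} - mean_j), divisor n-1 = 4:
  S[A,A] = ((0.2)·(0.2) + (-1.8)·(-1.8) + (-3.8)·(-3.8) + (4.2)·(4.2) + (1.2)·(1.2)) / 4 = 36.8/4 = 9.2
  S[A,B] = ((0.2)·(-1.4) + (-1.8)·(-2.4) + (-3.8)·(2.6) + (4.2)·(-0.4) + (1.2)·(1.6)) / 4 = -5.6/4 = -1.4
  S[B,B] = ((-1.4)·(-1.4) + (-2.4)·(-2.4) + (2.6)·(2.6) + (-0.4)·(-0.4) + (1.6)·(1.6)) / 4 = 17.2/4 = 4.3
  S = [[9.2, -1.4],
 [-1.4, 4.3]].

Step 3 — invert S. det(S) = 9.2·4.3 - (-1.4)² = 37.6.
  S^{-1} = (1/det) · [[d, -b], [-b, a]] = [[0.1144, 0.0372],
 [0.0372, 0.2447]].

Step 4 — quadratic form (x̄ - mu_0)^T · S^{-1} · (x̄ - mu_0):
  S^{-1} · (x̄ - mu_0) = (-0.4628, -0.7553),
  (x̄ - mu_0)^T · [...] = (-3.2)·(-0.4628) + (-2.6)·(-0.7553) = 3.4447.

Step 5 — scale by n: T² = 5 · 3.4447 = 17.2234.

T² ≈ 17.2234


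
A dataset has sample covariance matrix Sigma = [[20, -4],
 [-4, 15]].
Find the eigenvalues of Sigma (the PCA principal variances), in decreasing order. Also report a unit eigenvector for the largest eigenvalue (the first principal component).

Step 1 — characteristic polynomial of 2×2 Sigma:
  det(Sigma - λI) = λ² - trace · λ + det = 0.
  trace = 20 + 15 = 35, det = 20·15 - (-4)² = 284.
Step 2 — discriminant:
  Δ = trace² - 4·det = 1225 - 1136 = 89.
Step 3 — eigenvalues:
  λ = (trace ± √Δ)/2 = (35 ± 9.434)/2,
  λ_1 = 22.217,  λ_2 = 12.783.

Step 4 — unit eigenvector for λ_1: solve (Sigma - λ_1 I)v = 0. First row:
  (20 - 22.217)·v_x + (-4)·v_y = 0, i.e. (-2.217)·v_x + (-4)·v_y = 0,
  so v ∝ (b, λ_1 - a) = (-4, 2.217); multiply by -1 so the first entry is positive: u = (4, -2.217).
  ||u|| = √((4)² + (-2.217)²) = √(20.915) ≈ 4.5733,
  v_1 = u/||u|| ≈ (0.8746, -0.4848) (||v_1|| = 1).

λ_1 = 22.217,  λ_2 = 12.783;  v_1 ≈ (0.8746, -0.4848)


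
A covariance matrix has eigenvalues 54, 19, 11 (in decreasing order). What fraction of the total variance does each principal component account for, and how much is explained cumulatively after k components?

Step 1 — total variance = trace(Sigma) = Σ λ_i = 54 + 19 + 11 = 84.

Step 2 — fraction explained by component i = λ_i / Σ λ:
  PC1: 54/84 = 0.6429
  PC2: 19/84 = 0.2262
  PC3: 11/84 = 0.131

Step 3 — cumulative fraction after k components = (λ_1 + ... + λ_k) / Σ λ:
  k = 1: 54/84 = 0.6429
  k = 2: (54 + 19)/84 = 73/84 = 0.869
  k = 3: (54 + 19 + 11)/84 = 84/84 = 1

Summary (fraction, with percent):

explained: PC1 0.6429 (64.29%), PC2 0.2262 (22.62%), PC3 0.131 (13.1%);  cumulative: 0.6429, 0.869, 1


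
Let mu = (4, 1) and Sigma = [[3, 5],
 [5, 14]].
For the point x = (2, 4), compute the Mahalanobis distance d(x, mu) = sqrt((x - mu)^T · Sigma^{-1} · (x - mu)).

Step 1 — centre the observation: (x - mu) = (-2, 3).

Step 2 — invert Sigma. det(Sigma) = 3·14 - (5)² = 17.
  Sigma^{-1} = (1/det) · [[d, -b], [-b, a]] = [[0.8235, -0.2941],
 [-0.2941, 0.1765]].

Step 3 — form the quadratic (x - mu)^T · Sigma^{-1} · (x - mu):
  Sigma^{-1} · (x - mu) = (-2.5294, 1.1176).
  (x - mu)^T · [Sigma^{-1} · (x - mu)] = (-2)·(-2.5294) + (3)·(1.1176) = 8.4118.

Step 4 — take square root: d = √(8.4118) ≈ 2.9003.

d(x, mu) = √(8.4118) ≈ 2.9003


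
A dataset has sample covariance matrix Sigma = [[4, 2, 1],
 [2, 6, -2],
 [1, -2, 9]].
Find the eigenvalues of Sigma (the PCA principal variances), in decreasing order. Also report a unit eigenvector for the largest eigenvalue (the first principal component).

Step 1 — characteristic polynomial p(λ) = det(λI - Sigma) = λ³ - tr·λ² + c_1·λ - det, where tr = trace, c_1 = sum of the principal 2×2 minors, det = det(Sigma):
  tr = 4 + 6 + 9 = 19,
  c_1 = (4·6 - (2)²) + (4·9 - (1)²) + (6·9 - (-2)²) = 20 + 35 + 50 = 105,
  det = 4·(6·9 - (-2)²) - (2)·((2)·9 - (-2)·(1)) + (1)·((2)·(-2) - 6·(1)) = 4·(50) - (2)·(20) + (1)·(-10) = 150.
  So p(λ) = λ³ - 19λ² + 105λ - 150.
Step 2 — look for an integer root (rational root theorem: any rational root is an integer divisor of 150). Testing λ = 10:
  p(10) = 1000 - 1900 + 1050 - 150 = 0  ✓
  Dividing out (λ - 10): p(λ) = (λ - 10)(λ² - 9λ + 15).
Step 3 — remaining eigenvalues from the quadratic λ² - 9λ + 15 = 0:
  Δ = 9² - 4·15 = 81 - 60 = 21,  λ = (9 ± √21)/2 = (9 ± 4.5826)/2 ≈ 6.7913 or 2.2087.
  Sorted: λ_1 = 10,  λ_2 = 6.7913,  λ_3 = 2.2087  (check: sum = 19 = tr ✓).

Step 4 — unit eigenvector for λ_1 = 10: v spans the null space of (Sigma - λ_1 I), whose rows are
  r_1 = (-6, 2, 1),  r_2 = (2, -4, -2),  r_3 = (1, -2, -1).
  v is orthogonal to every row, so take v ∝ r_1 × r_2 = ((2)·(-2) - (1)·(-4), (1)·(2) - (-6)·(-2), (-6)·(-4) - (2)·(2)) = (0, -10, 20).
  Rescale (divide by 10; multiply by -1 so the first nonzero entry is positive): u = (0, 1, -2).
  ||u|| = √((0)² + (1)² + (-2)²) = √(5) ≈ 2.2361,  v_1 = u/||u|| ≈ (0, 0.4472, -0.8944) (||v_1|| = 1).

λ_1 = 10,  λ_2 = 6.7913,  λ_3 = 2.2087;  v_1 ≈ (0, 0.4472, -0.8944)


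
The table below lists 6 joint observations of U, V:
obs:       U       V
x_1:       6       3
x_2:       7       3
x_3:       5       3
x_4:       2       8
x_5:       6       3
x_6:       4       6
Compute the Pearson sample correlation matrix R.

Step 1 — column means:
  mean(U) = (6 + 7 + 5 + 2 + 6 + 4) / 6 = 30/6 = 5
  mean(V) = (3 + 3 + 3 + 8 + 3 + 6) / 6 = 26/6 = 4.3333

Step 2 — sample variances and covariances s[i,j] = (1/(n-1)) · Σ_k (x_{k,i} - mean_i) · (x_{k,j} - mean_j), with n-1 = 5:
  s[U,U] = ((1)·(1) + (2)·(2) + (0)·(0) + (-3)·(-3) + (1)·(1) + (-1)·(-1)) / 5 = 16/5 = 3.2
  s[U,V] = ((1)·(-1.3333) + (2)·(-1.3333) + (0)·(-1.3333) + (-3)·(3.6667) + (1)·(-1.3333) + (-1)·(1.6667)) / 5 = -18/5 = -3.6
  s[V,V] = ((-1.3333)·(-1.3333) + (-1.3333)·(-1.3333) + (-1.3333)·(-1.3333) + (3.6667)·(3.6667) + (-1.3333)·(-1.3333) + (1.6667)·(1.6667)) / 5 = 23.3333/5 = 4.6667
  Sample standard deviations s_i = √(s[i,i]):
  s(U) = √(3.2) = 1.7889
  s(V) = √(4.6667) = 2.1602

Step 3 — r_{ij} = s_{ij} / (s_i · s_j):
  r[U,U] = 1 (diagonal).
  r[U,V] = -3.6 / (1.7889 · 2.1602) = -3.6 / 3.8644 = -0.9316
  r[V,V] = 1 (diagonal).

R is symmetric with unit diagonal. Assembling:

R = [[1, -0.9316],
 [-0.9316, 1]]


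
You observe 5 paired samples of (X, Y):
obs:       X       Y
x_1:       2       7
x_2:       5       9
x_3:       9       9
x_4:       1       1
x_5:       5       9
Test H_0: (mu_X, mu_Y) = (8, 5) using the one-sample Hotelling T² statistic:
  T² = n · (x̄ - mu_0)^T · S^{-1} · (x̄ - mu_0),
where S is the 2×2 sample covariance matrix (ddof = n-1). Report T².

Step 1 — sample mean vector:
  mean(X) = (2 + 5 + 9 + 1 + 5) / 5 = 22/5 = 4.4
  mean(Y) = (7 + 9 + 9 + 1 + 9) / 5 = 35/5 = 7
  x̄ = (4.4, 7),  deviation x̄ - mu_0 = (4.4, 7) - (8, 5) = (-3.6, 2).

Step 2 — sample covariance matrix, S[i,j] = (1/(n-1)) · Σ_k (x_{k,i} - mean_i) · (x_{k,j} - mean_j), divisor n-1 = 4:
  S[X,X] = ((-2.4)·(-2.4) + (0.6)·(0.6) + (4.6)·(4.6) + (-3.4)·(-3.4) + (0.6)·(0.6)) / 4 = 39.2/4 = 9.8
  S[X,Y] = ((-2.4)·(0) + (0.6)·(2) + (4.6)·(2) + (-3.4)·(-6) + (0.6)·(2)) / 4 = 32/4 = 8
  S[Y,Y] = ((0)·(0) + (2)·(2) + (2)·(2) + (-6)·(-6) + (2)·(2)) / 4 = 48/4 = 12
  S = [[9.8, 8],
 [8, 12]].

Step 3 — invert S. det(S) = 9.8·12 - (8)² = 53.6.
  S^{-1} = (1/det) · [[d, -b], [-b, a]] = [[0.2239, -0.1493],
 [-0.1493, 0.1828]].

Step 4 — quadratic form (x̄ - mu_0)^T · S^{-1} · (x̄ - mu_0):
  S^{-1} · (x̄ - mu_0) = (-1.1045, 0.903),
  (x̄ - mu_0)^T · [...] = (-3.6)·(-1.1045) + (2)·(0.903) = 5.7821.

Step 5 — scale by n: T² = 5 · 5.7821 = 28.9104.

T² ≈ 28.9104


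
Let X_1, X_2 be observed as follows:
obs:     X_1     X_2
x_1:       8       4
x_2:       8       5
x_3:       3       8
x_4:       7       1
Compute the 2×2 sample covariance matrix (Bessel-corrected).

Step 1 — column means:
  mean(X_1) = (8 + 8 + 3 + 7) / 4 = 26/4 = 6.5
  mean(X_2) = (4 + 5 + 8 + 1) / 4 = 18/4 = 4.5

Step 2 — sample covariance S[i,j] = (1/(n-1)) · Σ_k (x_{k,i} - mean_i) · (x_{k,j} - mean_j), with n-1 = 3.
  S[X_1,X_1] = ((1.5)·(1.5) + (1.5)·(1.5) + (-3.5)·(-3.5) + (0.5)·(0.5)) / 3 = 17/3 = 5.6667
  S[X_1,X_2] = ((1.5)·(-0.5) + (1.5)·(0.5) + (-3.5)·(3.5) + (0.5)·(-3.5)) / 3 = -14/3 = -4.6667
  S[X_2,X_2] = ((-0.5)·(-0.5) + (0.5)·(0.5) + (3.5)·(3.5) + (-3.5)·(-3.5)) / 3 = 25/3 = 8.3333

S is symmetric (S[j,i] = S[i,j]). Assembling:

S = [[5.6667, -4.6667],
 [-4.6667, 8.3333]]


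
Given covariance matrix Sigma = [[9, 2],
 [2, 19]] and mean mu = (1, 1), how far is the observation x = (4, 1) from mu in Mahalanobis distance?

Step 1 — centre the observation: (x - mu) = (3, 0).

Step 2 — invert Sigma. det(Sigma) = 9·19 - (2)² = 167.
  Sigma^{-1} = (1/det) · [[d, -b], [-b, a]] = [[0.1138, -0.012],
 [-0.012, 0.0539]].

Step 3 — form the quadratic (x - mu)^T · Sigma^{-1} · (x - mu):
  Sigma^{-1} · (x - mu) = (0.3413, -0.0359).
  (x - mu)^T · [Sigma^{-1} · (x - mu)] = (3)·(0.3413) + (0)·(-0.0359) = 1.024.

Step 4 — take square root: d = √(1.024) ≈ 1.0119.

d(x, mu) = √(1.024) ≈ 1.0119


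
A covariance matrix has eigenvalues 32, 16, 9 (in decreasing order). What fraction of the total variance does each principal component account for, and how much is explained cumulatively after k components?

Step 1 — total variance = trace(Sigma) = Σ λ_i = 32 + 16 + 9 = 57.

Step 2 — fraction explained by component i = λ_i / Σ λ:
  PC1: 32/57 = 0.5614
  PC2: 16/57 = 0.2807
  PC3: 9/57 = 0.1579

Step 3 — cumulative fraction after k components = (λ_1 + ... + λ_k) / Σ λ:
  k = 1: 32/57 = 0.5614
  k = 2: (32 + 16)/57 = 48/57 = 0.8421
  k = 3: (32 + 16 + 9)/57 = 57/57 = 1

Summary (fraction, with percent):

explained: PC1 0.5614 (56.14%), PC2 0.2807 (28.07%), PC3 0.1579 (15.79%);  cumulative: 0.5614, 0.8421, 1


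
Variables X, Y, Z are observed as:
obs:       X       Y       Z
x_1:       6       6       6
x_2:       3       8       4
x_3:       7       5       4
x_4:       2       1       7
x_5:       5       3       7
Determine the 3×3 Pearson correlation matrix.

Step 1 — column means:
  mean(X) = (6 + 3 + 7 + 2 + 5) / 5 = 23/5 = 4.6
  mean(Y) = (6 + 8 + 5 + 1 + 3) / 5 = 23/5 = 4.6
  mean(Z) = (6 + 4 + 4 + 7 + 7) / 5 = 28/5 = 5.6

Step 2 — sample variances and covariances s[i,j] = (1/(n-1)) · Σ_k (x_{k,i} - mean_i) · (x_{k,j} - mean_j), with n-1 = 4:
  s[X,X] = ((1.4)·(1.4) + (-1.6)·(-1.6) + (2.4)·(2.4) + (-2.6)·(-2.6) + (0.4)·(0.4)) / 4 = 17.2/4 = 4.3
  s[X,Y] = ((1.4)·(1.4) + (-1.6)·(3.4) + (2.4)·(0.4) + (-2.6)·(-3.6) + (0.4)·(-1.6)) / 4 = 6.2/4 = 1.55
  s[X,Z] = ((1.4)·(0.4) + (-1.6)·(-1.6) + (2.4)·(-1.6) + (-2.6)·(1.4) + (0.4)·(1.4)) / 4 = -3.8/4 = -0.95
  s[Y,Y] = ((1.4)·(1.4) + (3.4)·(3.4) + (0.4)·(0.4) + (-3.6)·(-3.6) + (-1.6)·(-1.6)) / 4 = 29.2/4 = 7.3
  s[Y,Z] = ((1.4)·(0.4) + (3.4)·(-1.6) + (0.4)·(-1.6) + (-3.6)·(1.4) + (-1.6)·(1.4)) / 4 = -12.8/4 = -3.2
  s[Z,Z] = ((0.4)·(0.4) + (-1.6)·(-1.6) + (-1.6)·(-1.6) + (1.4)·(1.4) + (1.4)·(1.4)) / 4 = 9.2/4 = 2.3
  Sample standard deviations s_i = √(s[i,i]):
  s(X) = √(4.3) = 2.0736
  s(Y) = √(7.3) = 2.7019
  s(Z) = √(2.3) = 1.5166

Step 3 — r_{ij} = s_{ij} / (s_i · s_j):
  r[X,X] = 1 (diagonal).
  r[X,Y] = 1.55 / (2.0736 · 2.7019) = 1.55 / 5.6027 = 0.2767
  r[X,Z] = -0.95 / (2.0736 · 1.5166) = -0.95 / 3.1448 = -0.3021
  r[Y,Y] = 1 (diagonal).
  r[Y,Z] = -3.2 / (2.7019 · 1.5166) = -3.2 / 4.0976 = -0.781
  r[Z,Z] = 1 (diagonal).

R is symmetric with unit diagonal. Assembling:

R = [[1, 0.2767, -0.3021],
 [0.2767, 1, -0.781],
 [-0.3021, -0.781, 1]]


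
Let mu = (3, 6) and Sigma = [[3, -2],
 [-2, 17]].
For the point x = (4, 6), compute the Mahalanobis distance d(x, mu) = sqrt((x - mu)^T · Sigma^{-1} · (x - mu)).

Step 1 — centre the observation: (x - mu) = (1, 0).

Step 2 — invert Sigma. det(Sigma) = 3·17 - (-2)² = 47.
  Sigma^{-1} = (1/det) · [[d, -b], [-b, a]] = [[0.3617, 0.0426],
 [0.0426, 0.0638]].

Step 3 — form the quadratic (x - mu)^T · Sigma^{-1} · (x - mu):
  Sigma^{-1} · (x - mu) = (0.3617, 0.0426).
  (x - mu)^T · [Sigma^{-1} · (x - mu)] = (1)·(0.3617) + (0)·(0.0426) = 0.3617.

Step 4 — take square root: d = √(0.3617) ≈ 0.6014.

d(x, mu) = √(0.3617) ≈ 0.6014


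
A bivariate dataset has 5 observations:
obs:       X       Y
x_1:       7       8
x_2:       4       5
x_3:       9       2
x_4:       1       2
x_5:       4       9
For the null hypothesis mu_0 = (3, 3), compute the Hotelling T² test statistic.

Step 1 — sample mean vector:
  mean(X) = (7 + 4 + 9 + 1 + 4) / 5 = 25/5 = 5
  mean(Y) = (8 + 5 + 2 + 2 + 9) / 5 = 26/5 = 5.2
  x̄ = (5, 5.2),  deviation x̄ - mu_0 = (5, 5.2) - (3, 3) = (2, 2.2).

Step 2 — sample covariance matrix, S[i,j] = (1/(n-1)) · Σ_k (x_{k,i} - mean_i) · (x_{k,j} - mean_j), divisor n-1 = 4:
  S[X,X] = ((2)·(2) + (-1)·(-1) + (4)·(4) + (-4)·(-4) + (-1)·(-1)) / 4 = 38/4 = 9.5
  S[X,Y] = ((2)·(2.8) + (-1)·(-0.2) + (4)·(-3.2) + (-4)·(-3.2) + (-1)·(3.8)) / 4 = 2/4 = 0.5
  S[Y,Y] = ((2.8)·(2.8) + (-0.2)·(-0.2) + (-3.2)·(-3.2) + (-3.2)·(-3.2) + (3.8)·(3.8)) / 4 = 42.8/4 = 10.7
  S = [[9.5, 0.5],
 [0.5, 10.7]].

Step 3 — invert S. det(S) = 9.5·10.7 - (0.5)² = 101.4.
  S^{-1} = (1/det) · [[d, -b], [-b, a]] = [[0.1055, -0.0049],
 [-0.0049, 0.0937]].

Step 4 — quadratic form (x̄ - mu_0)^T · S^{-1} · (x̄ - mu_0):
  S^{-1} · (x̄ - mu_0) = (0.2002, 0.1963),
  (x̄ - mu_0)^T · [...] = (2)·(0.2002) + (2.2)·(0.1963) = 0.8321.

Step 5 — scale by n: T² = 5 · 0.8321 = 4.1607.

T² ≈ 4.1607


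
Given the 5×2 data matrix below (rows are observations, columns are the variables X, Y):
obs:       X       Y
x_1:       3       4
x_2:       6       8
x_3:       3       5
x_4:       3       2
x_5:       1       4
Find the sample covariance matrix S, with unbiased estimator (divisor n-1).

Step 1 — column means:
  mean(X) = (3 + 6 + 3 + 3 + 1) / 5 = 16/5 = 3.2
  mean(Y) = (4 + 8 + 5 + 2 + 4) / 5 = 23/5 = 4.6

Step 2 — sample covariance S[i,j] = (1/(n-1)) · Σ_k (x_{k,i} - mean_i) · (x_{k,j} - mean_j), with n-1 = 4.
  S[X,X] = ((-0.2)·(-0.2) + (2.8)·(2.8) + (-0.2)·(-0.2) + (-0.2)·(-0.2) + (-2.2)·(-2.2)) / 4 = 12.8/4 = 3.2
  S[X,Y] = ((-0.2)·(-0.6) + (2.8)·(3.4) + (-0.2)·(0.4) + (-0.2)·(-2.6) + (-2.2)·(-0.6)) / 4 = 11.4/4 = 2.85
  S[Y,Y] = ((-0.6)·(-0.6) + (3.4)·(3.4) + (0.4)·(0.4) + (-2.6)·(-2.6) + (-0.6)·(-0.6)) / 4 = 19.2/4 = 4.8

S is symmetric (S[j,i] = S[i,j]). Assembling:

S = [[3.2, 2.85],
 [2.85, 4.8]]


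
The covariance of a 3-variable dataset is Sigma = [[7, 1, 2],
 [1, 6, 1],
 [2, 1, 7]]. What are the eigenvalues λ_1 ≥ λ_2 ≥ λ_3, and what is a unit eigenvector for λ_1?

Step 1 — characteristic polynomial p(λ) = det(λI - Sigma) = λ³ - tr·λ² + c_1·λ - det, where tr = trace, c_1 = sum of the principal 2×2 minors, det = det(Sigma):
  tr = 7 + 6 + 7 = 20,
  c_1 = (7·6 - (1)²) + (7·7 - (2)²) + (6·7 - (1)²) = 41 + 45 + 41 = 127,
  det = 7·(6·7 - (1)²) - (1)·((1)·7 - (1)·(2)) + (2)·((1)·(1) - 6·(2)) = 7·(41) - (1)·(5) + (2)·(-11) = 260.
  So p(λ) = λ³ - 20λ² + 127λ - 260.
Step 2 — look for an integer root (rational root theorem: any rational root is an integer divisor of 260). Testing λ = 5:
  p(5) = 125 - 500 + 635 - 260 = 0  ✓
  Dividing out (λ - 5): p(λ) = (λ - 5)(λ² - 15λ + 52).
Step 3 — remaining eigenvalues from the quadratic λ² - 15λ + 52 = 0:
  Δ = 15² - 4·52 = 225 - 208 = 17,  λ = (15 ± √17)/2 = (15 ± 4.1231)/2 ≈ 9.5616 or 5.4384.
  Sorted: λ_1 = 9.5616,  λ_2 = 5.4384,  λ_3 = 5  (check: sum = 20 = tr ✓).

Step 4 — unit eigenvector for λ_1 ≈ 9.5616: v spans the null space of (Sigma - λ_1 I), whose rows are
  r_1 = (-2.5616, 1, 2),  r_2 = (1, -3.5616, 1),  r_3 = (2, 1, -2.5616).
  v is orthogonal to every row, so take v ∝ r_1 × r_2 = ((1)·(1) - (2)·(-3.5616), (2)·(1) - (-2.5616)·(1), (-2.5616)·(-3.5616) - (1)·(1)) ≈ (8.1231, 4.5616, 8.1231).
  Let u = (8.1231, 4.5616, 8.1231).
  ||u|| = √((8.1231)² + (4.5616)² + (8.1231)²) = √(152.7775) ≈ 12.3603,  v_1 = u/||u|| ≈ (0.6572, 0.369, 0.6572) (||v_1|| = 1).

λ_1 = 9.5616,  λ_2 = 5.4384,  λ_3 = 5;  v_1 ≈ (0.6572, 0.369, 0.6572)


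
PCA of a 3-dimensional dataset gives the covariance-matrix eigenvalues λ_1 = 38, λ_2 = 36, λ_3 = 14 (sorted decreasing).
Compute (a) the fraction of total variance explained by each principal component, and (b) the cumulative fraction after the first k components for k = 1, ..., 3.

Step 1 — total variance = trace(Sigma) = Σ λ_i = 38 + 36 + 14 = 88.

Step 2 — fraction explained by component i = λ_i / Σ λ:
  PC1: 38/88 = 0.4318
  PC2: 36/88 = 0.4091
  PC3: 14/88 = 0.1591

Step 3 — cumulative fraction after k components = (λ_1 + ... + λ_k) / Σ λ:
  k = 1: 38/88 = 0.4318
  k = 2: (38 + 36)/88 = 74/88 = 0.8409
  k = 3: (38 + 36 + 14)/88 = 88/88 = 1

Summary (fraction, with percent):

explained: PC1 0.4318 (43.18%), PC2 0.4091 (40.91%), PC3 0.1591 (15.91%);  cumulative: 0.4318, 0.8409, 1


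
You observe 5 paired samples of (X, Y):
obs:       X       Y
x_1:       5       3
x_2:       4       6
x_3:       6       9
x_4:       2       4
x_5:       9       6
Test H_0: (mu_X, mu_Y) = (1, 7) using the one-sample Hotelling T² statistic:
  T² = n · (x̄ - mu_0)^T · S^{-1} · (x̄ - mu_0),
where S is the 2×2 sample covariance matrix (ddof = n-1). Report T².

Step 1 — sample mean vector:
  mean(X) = (5 + 4 + 6 + 2 + 9) / 5 = 26/5 = 5.2
  mean(Y) = (3 + 6 + 9 + 4 + 6) / 5 = 28/5 = 5.6
  x̄ = (5.2, 5.6),  deviation x̄ - mu_0 = (5.2, 5.6) - (1, 7) = (4.2, -1.4).

Step 2 — sample covariance matrix, S[i,j] = (1/(n-1)) · Σ_k (x_{k,i} - mean_i) · (x_{k,j} - mean_j), divisor n-1 = 4:
  S[X,X] = ((-0.2)·(-0.2) + (-1.2)·(-1.2) + (0.8)·(0.8) + (-3.2)·(-3.2) + (3.8)·(3.8)) / 4 = 26.8/4 = 6.7
  S[X,Y] = ((-0.2)·(-2.6) + (-1.2)·(0.4) + (0.8)·(3.4) + (-3.2)·(-1.6) + (3.8)·(0.4)) / 4 = 9.4/4 = 2.35
  S[Y,Y] = ((-2.6)·(-2.6) + (0.4)·(0.4) + (3.4)·(3.4) + (-1.6)·(-1.6) + (0.4)·(0.4)) / 4 = 21.2/4 = 5.3
  S = [[6.7, 2.35],
 [2.35, 5.3]].

Step 3 — invert S. det(S) = 6.7·5.3 - (2.35)² = 29.9875.
  S^{-1} = (1/det) · [[d, -b], [-b, a]] = [[0.1767, -0.0784],
 [-0.0784, 0.2234]].

Step 4 — quadratic form (x̄ - mu_0)^T · S^{-1} · (x̄ - mu_0):
  S^{-1} · (x̄ - mu_0) = (0.852, -0.6419),
  (x̄ - mu_0)^T · [...] = (4.2)·(0.852) + (-1.4)·(-0.6419) = 4.4772.

Step 5 — scale by n: T² = 5 · 4.4772 = 22.386.

T² ≈ 22.386


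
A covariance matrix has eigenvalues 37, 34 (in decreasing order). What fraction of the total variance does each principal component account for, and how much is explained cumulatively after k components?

Step 1 — total variance = trace(Sigma) = Σ λ_i = 37 + 34 = 71.

Step 2 — fraction explained by component i = λ_i / Σ λ:
  PC1: 37/71 = 0.5211
  PC2: 34/71 = 0.4789

Step 3 — cumulative fraction after k components = (λ_1 + ... + λ_k) / Σ λ:
  k = 1: 37/71 = 0.5211
  k = 2: (37 + 34)/71 = 71/71 = 1

Summary (fraction, with percent):

explained: PC1 0.5211 (52.11%), PC2 0.4789 (47.89%);  cumulative: 0.5211, 1


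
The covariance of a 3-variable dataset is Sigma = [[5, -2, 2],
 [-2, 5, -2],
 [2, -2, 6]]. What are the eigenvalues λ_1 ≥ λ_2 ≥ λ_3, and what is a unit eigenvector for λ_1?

Step 1 — characteristic polynomial p(λ) = det(λI - Sigma) = λ³ - tr·λ² + c_1·λ - det, where tr = trace, c_1 = sum of the principal 2×2 minors, det = det(Sigma):
  tr = 5 + 5 + 6 = 16,
  c_1 = (5·5 - (-2)²) + (5·6 - (2)²) + (5·6 - (-2)²) = 21 + 26 + 26 = 73,
  det = 5·(5·6 - (-2)²) - (-2)·((-2)·6 - (-2)·(2)) + (2)·((-2)·(-2) - 5·(2)) = 5·(26) - (-2)·(-8) + (2)·(-6) = 102.
  So p(λ) = λ³ - 16λ² + 73λ - 102.
Step 2 — look for an integer root (rational root theorem: any rational root is an integer divisor of 102). Testing λ = 3:
  p(3) = 27 - 144 + 219 - 102 = 0  ✓
  Dividing out (λ - 3): p(λ) = (λ - 3)(λ² - 13λ + 34).
Step 3 — remaining eigenvalues from the quadratic λ² - 13λ + 34 = 0:
  Δ = 13² - 4·34 = 169 - 136 = 33,  λ = (13 ± √33)/2 = (13 ± 5.7446)/2 ≈ 9.3723 or 3.6277.
  Sorted: λ_1 = 9.3723,  λ_2 = 3.6277,  λ_3 = 3  (check: sum = 16 = tr ✓).

Step 4 — unit eigenvector for λ_1 ≈ 9.3723: v spans the null space of (Sigma - λ_1 I), whose rows are
  r_1 = (-4.3723, -2, 2),  r_2 = (-2, -4.3723, -2),  r_3 = (2, -2, -3.3723).
  v is orthogonal to every row, so take v ∝ r_1 × r_2 = ((-2)·(-2) - (2)·(-4.3723), (2)·(-2) - (-4.3723)·(-2), (-4.3723)·(-4.3723) - (-2)·(-2)) ≈ (12.7446, -12.7446, 15.1168).
  Let u = (12.7446, -12.7446, 15.1168).
  ||u|| = √((12.7446)² + (-12.7446)² + (15.1168)²) = √(553.3667) ≈ 23.5237,  v_1 = u/||u|| ≈ (0.5418, -0.5418, 0.6426) (||v_1|| = 1).

λ_1 = 9.3723,  λ_2 = 3.6277,  λ_3 = 3;  v_1 ≈ (0.5418, -0.5418, 0.6426)


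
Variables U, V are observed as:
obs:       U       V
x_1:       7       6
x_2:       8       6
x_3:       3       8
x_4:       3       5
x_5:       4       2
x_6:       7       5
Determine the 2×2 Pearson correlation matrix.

Step 1 — column means:
  mean(U) = (7 + 8 + 3 + 3 + 4 + 7) / 6 = 32/6 = 5.3333
  mean(V) = (6 + 6 + 8 + 5 + 2 + 5) / 6 = 32/6 = 5.3333

Step 2 — sample variances and covariances s[i,j] = (1/(n-1)) · Σ_k (x_{k,i} - mean_i) · (x_{k,j} - mean_j), with n-1 = 5:
  s[U,U] = ((1.6667)·(1.6667) + (2.6667)·(2.6667) + (-2.3333)·(-2.3333) + (-2.3333)·(-2.3333) + (-1.3333)·(-1.3333) + (1.6667)·(1.6667)) / 5 = 25.3333/5 = 5.0667
  s[U,V] = ((1.6667)·(0.6667) + (2.6667)·(0.6667) + (-2.3333)·(2.6667) + (-2.3333)·(-0.3333) + (-1.3333)·(-3.3333) + (1.6667)·(-0.3333)) / 5 = 1.3333/5 = 0.2667
  s[V,V] = ((0.6667)·(0.6667) + (0.6667)·(0.6667) + (2.6667)·(2.6667) + (-0.3333)·(-0.3333) + (-3.3333)·(-3.3333) + (-0.3333)·(-0.3333)) / 5 = 19.3333/5 = 3.8667
  Sample standard deviations s_i = √(s[i,i]):
  s(U) = √(5.0667) = 2.2509
  s(V) = √(3.8667) = 1.9664

Step 3 — r_{ij} = s_{ij} / (s_i · s_j):
  r[U,U] = 1 (diagonal).
  r[U,V] = 0.2667 / (2.2509 · 1.9664) = 0.2667 / 4.4262 = 0.0602
  r[V,V] = 1 (diagonal).

R is symmetric with unit diagonal. Assembling:

R = [[1, 0.0602],
 [0.0602, 1]]
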